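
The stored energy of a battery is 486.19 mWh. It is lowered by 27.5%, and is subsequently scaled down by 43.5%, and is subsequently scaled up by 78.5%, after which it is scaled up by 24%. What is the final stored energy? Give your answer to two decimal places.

440.81 mWh

Each change multiplies by a factor: 0.725 × 0.565 × 1.785 × 1.24 = 0.906663975.
486.19 × 0.906663975 = 440.81095800525 ≈ 440.81.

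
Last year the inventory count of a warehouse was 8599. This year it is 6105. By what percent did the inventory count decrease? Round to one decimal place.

29.0%

Change: 6105 − 8599 = -2494.
Relative to the original: -2494 ÷ 8599 ≈ -29.0%.
So the inventory count decreased by 29.0%.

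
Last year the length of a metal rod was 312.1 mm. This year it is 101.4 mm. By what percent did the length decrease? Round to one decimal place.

Change: 101.4 − 312.1 = -210.7.
Relative to the original: -210.7 ÷ 312.1 ≈ -67.5%.
So the length decreased by 67.5%.

67.5%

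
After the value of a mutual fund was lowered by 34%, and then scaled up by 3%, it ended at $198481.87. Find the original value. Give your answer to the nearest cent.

$291970.98

Undoing the 3% increase: $198481.87 ÷ 1.03 ≈ $192700.84466.
Undoing the 34% decrease: $192700.84466 ÷ 0.66 ≈ $291970.98.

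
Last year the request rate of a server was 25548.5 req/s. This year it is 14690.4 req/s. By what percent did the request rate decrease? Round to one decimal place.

Change: 14690.4 − 25548.5 = -10858.1.
Relative to the original: -10858.1 ÷ 25548.5 ≈ -42.5%.
So the request rate decreased by 42.5%.

42.5%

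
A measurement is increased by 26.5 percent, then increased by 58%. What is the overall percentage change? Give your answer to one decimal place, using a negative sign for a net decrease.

99.9%

The combined multiplier is 1.265 × 1.58 = 1.9987.
That corresponds to an increase of 99.9%.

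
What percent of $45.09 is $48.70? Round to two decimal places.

108.01%

$48.70 ÷ $45.09 ≈ 108.01%.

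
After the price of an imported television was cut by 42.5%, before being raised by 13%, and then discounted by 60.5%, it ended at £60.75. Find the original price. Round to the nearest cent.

Undoing the 60.5% decrease: £60.75 ÷ 0.395 ≈ £153.797468.
Undoing the 13% increase: £153.797468 ÷ 1.13 ≈ £136.103954.
Undoing the 42.5% decrease: £136.103954 ÷ 0.575 ≈ £236.70.

£236.70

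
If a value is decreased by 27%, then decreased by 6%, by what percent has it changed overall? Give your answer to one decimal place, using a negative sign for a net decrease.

-31.4%

The combined multiplier is 0.73 × 0.94 = 0.6862.
That corresponds to a decrease of 31.4%.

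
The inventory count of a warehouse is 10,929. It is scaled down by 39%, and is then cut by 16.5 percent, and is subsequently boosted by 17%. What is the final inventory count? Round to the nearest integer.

Apply the 39% decrease: 10,929 × 0.61 = 6666.69.
16.5% decrease: 6666.69 × 0.835 = 5566.68615.
17% increase: 5566.68615 × 1.17 = 6513.0227955 ≈ 6,513.

6,513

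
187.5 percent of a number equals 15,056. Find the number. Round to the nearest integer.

8,030

15,056 ÷ 1.875 ≈ 8,030.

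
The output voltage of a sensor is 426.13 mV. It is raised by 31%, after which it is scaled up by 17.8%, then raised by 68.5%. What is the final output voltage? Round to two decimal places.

31% increase: 426.13 × 1.31 = 558.2303.
Apply the 17.8% increase: 558.2303 × 1.178 = 657.5952934.
68.5% increase: 657.5952934 × 1.685 = 1108.048069379 ≈ 1108.05.

1108.05 mV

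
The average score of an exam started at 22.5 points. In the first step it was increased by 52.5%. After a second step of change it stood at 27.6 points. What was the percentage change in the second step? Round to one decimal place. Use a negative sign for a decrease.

-19.6%

After the first step: 22.5 × 1.525 = 34.3125.
Second-step multiplier: 27.6 ÷ 34.3125 ≈ 0.80437.
That is a change of -19.6%.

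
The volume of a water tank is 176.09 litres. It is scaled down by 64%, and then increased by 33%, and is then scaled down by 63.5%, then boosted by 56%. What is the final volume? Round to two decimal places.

48.01 litres

After the 64% decrease: 176.09 × 0.36 = 63.3924.
Apply the 33% increase: 63.3924 × 1.33 = 84.311892.
63.5% decrease: 84.311892 × 0.365 = 30.77384058.
After the 56% increase: 30.77384058 × 1.56 = 48.0071913048 ≈ 48.01.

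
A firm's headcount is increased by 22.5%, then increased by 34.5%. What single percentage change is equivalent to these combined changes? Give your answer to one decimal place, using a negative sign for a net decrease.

64.8%

The combined multiplier is 1.225 × 1.345 = 1.647625.
That corresponds to an increase of 64.8%.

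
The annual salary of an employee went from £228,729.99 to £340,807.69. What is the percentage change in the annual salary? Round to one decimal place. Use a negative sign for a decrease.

49.0%

Change: £340,807.69 − £228,729.99 = £112,077.70.
Relative to the original: £112,077.70 ÷ £228,729.99 ≈ 49.0%.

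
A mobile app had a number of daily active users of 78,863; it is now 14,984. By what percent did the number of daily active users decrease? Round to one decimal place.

Change: 14,984 − 78,863 = -63,879.
Relative to the original: -63,879 ÷ 78,863 ≈ -81.0%.
So the number of daily active users decreased by 81.0%.

81.0%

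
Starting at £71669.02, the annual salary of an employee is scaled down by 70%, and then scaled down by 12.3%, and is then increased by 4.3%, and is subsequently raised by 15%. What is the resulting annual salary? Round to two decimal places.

£22616.97

Each change multiplies by a factor: 0.3 × 0.877 × 1.043 × 1.15 = 0.315575295.
£71669.02 × 0.315575295 = £22616.9721288609 ≈ £22616.97.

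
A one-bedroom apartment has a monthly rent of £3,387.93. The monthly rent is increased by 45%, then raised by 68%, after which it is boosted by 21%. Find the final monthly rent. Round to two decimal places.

After the 45% increase: £3,387.93 × 1.45 = £4912.4985.
68% increase: £4912.4985 × 1.68 = £8252.99748.
21% increase: £8252.99748 × 1.21 = £9986.1269508 ≈ £9,986.13.

£9,986.13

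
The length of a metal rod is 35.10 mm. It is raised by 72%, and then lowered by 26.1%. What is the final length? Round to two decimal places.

72% increase: 35.10 × 1.72 = 60.372.
26.1% decrease: 60.372 × 0.739 = 44.614908 ≈ 44.61.

44.61 mm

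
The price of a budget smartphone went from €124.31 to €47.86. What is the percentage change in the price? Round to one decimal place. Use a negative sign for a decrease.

Change: €47.86 − €124.31 = -€76.45.
Relative to the original: -€76.45 ÷ €124.31 ≈ -61.5%.

-61.5%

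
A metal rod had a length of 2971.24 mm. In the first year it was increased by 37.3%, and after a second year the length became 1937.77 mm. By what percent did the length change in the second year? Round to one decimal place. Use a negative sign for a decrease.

-52.5%

After the first year: 2971.24 × 1.373 = 4079.51252.
Second-year multiplier: 1937.77 ÷ 4079.51252 ≈ 0.475.
That is a change of -52.5%.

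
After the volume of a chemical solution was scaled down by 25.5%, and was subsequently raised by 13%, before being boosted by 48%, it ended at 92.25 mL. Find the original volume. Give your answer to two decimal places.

74.04 mL

The overall multiplier applied was 0.745 × 1.13 × 1.48 = 1.245938.
So the original volume was 92.25 ÷ 1.245938 ≈ 74.04 mL.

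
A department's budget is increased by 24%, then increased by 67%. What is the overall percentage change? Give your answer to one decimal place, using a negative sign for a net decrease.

A 24% increase multiplies by 1.24.
Then a 67% increase: 1.24 × 1.67 = 2.0708.
Overall factor 2.0708, i.e. 107.1%.

107.1%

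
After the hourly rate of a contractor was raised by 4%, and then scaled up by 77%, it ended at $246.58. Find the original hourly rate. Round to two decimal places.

The overall multiplier applied was 1.04 × 1.77 = 1.8408.
So the original hourly rate was $246.58 ÷ 1.8408 ≈ $133.95.

$133.95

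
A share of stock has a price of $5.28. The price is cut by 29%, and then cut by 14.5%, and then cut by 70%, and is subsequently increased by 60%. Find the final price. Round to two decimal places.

Apply the 29% decrease: $5.28 × 0.71 = $3.7488.
After the 14.5% decrease: $3.7488 × 0.855 = $3.205224.
After the 70% decrease: $3.205224 × 0.3 = $0.9615672.
60% increase: $0.9615672 × 1.6 = $1.53850752 ≈ $1.54.

$1.54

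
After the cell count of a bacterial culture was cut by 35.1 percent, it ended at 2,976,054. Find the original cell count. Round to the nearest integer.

The overall multiplier applied was 0.649.
So the original cell count was 2,976,054 ÷ 0.649 ≈ 4,585,599.

4,585,599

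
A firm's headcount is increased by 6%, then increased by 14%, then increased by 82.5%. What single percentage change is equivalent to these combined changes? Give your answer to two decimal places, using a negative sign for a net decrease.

120.53%

A 6% increase multiplies by 1.06.
Then a 14% increase: 1.06 × 1.14 = 1.2084.
Then an 82.5% increase: 1.2084 × 1.825 = 2.20533.
Overall factor 2.20533, i.e. 120.53%.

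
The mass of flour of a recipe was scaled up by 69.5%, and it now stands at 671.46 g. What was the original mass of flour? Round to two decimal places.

The overall multiplier applied was 1.695.
So the original mass of flour was 671.46 ÷ 1.695 ≈ 396.14 g.

396.14 g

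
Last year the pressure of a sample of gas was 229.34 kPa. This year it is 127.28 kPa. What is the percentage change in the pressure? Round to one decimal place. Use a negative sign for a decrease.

-44.5%

Change: 127.28 − 229.34 = -102.06.
Relative to the original: -102.06 ÷ 229.34 ≈ -44.5%.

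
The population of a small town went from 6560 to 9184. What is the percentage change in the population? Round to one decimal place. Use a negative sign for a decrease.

Change: 9184 − 6560 = 2624.
Relative to the original: 2624 ÷ 6560 = 40.0%.

40.0%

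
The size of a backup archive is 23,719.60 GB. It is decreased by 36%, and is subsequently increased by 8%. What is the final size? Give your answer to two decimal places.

36% decrease: 23,719.60 × 0.64 = 15180.544.
After the 8% increase: 15180.544 × 1.08 = 16394.98752 ≈ 16,394.99.

16,394.99 GB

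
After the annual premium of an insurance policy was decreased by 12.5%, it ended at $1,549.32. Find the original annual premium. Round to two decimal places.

The overall multiplier applied was 0.875.
So the original annual premium was $1,549.32 ÷ 0.875 ≈ $1,770.65.

$1,770.65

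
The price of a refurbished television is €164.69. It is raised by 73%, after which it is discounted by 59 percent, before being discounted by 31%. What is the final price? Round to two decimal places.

€80.60

After the 73% increase: €164.69 × 1.73 = €284.9137.
59% decrease: €284.9137 × 0.41 = €116.814617.
After the 31% decrease: €116.814617 × 0.69 = €80.60208573 ≈ €80.60.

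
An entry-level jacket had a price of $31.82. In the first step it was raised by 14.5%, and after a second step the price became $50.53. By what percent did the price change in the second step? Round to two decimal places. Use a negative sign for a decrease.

38.69%

After the first step: $31.82 × 1.145 = $36.4339.
Second-step multiplier: $50.53 ÷ $36.4339 ≈ 1.386895.
That is a change of 38.69%.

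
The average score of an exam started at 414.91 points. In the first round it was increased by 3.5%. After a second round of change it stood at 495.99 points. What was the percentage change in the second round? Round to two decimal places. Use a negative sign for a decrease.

After the first round: 414.91 × 1.035 = 429.43185.
Second-round multiplier: 495.99 ÷ 429.43185 ≈ 1.154991.
That is a change of 15.50%.

15.50%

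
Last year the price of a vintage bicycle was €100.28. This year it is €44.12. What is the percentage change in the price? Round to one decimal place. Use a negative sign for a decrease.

Change: €44.12 − €100.28 = -€56.16.
Relative to the original: -€56.16 ÷ €100.28 ≈ -56.0%.

-56.0%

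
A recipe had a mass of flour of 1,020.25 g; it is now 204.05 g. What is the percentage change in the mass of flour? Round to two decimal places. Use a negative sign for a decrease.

Change: 204.05 − 1,020.25 = -816.20.
Relative to the original: -816.20 ÷ 1,020.25 = -80.00%.

-80.00%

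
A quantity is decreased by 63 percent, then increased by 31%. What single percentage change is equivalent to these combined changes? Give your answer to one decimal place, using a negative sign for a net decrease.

-51.5%

The combined multiplier is 0.37 × 1.31 = 0.4847.
That corresponds to a decrease of 51.5%.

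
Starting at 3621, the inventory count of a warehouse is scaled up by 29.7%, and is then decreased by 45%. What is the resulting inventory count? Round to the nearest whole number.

Apply the 29.7% increase: 3621 × 1.297 = 4696.437.
Apply the 45% decrease: 4696.437 × 0.55 = 2583.04035 ≈ 2583.

2583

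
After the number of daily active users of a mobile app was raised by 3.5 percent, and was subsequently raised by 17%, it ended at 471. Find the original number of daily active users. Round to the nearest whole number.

Undoing the 17% increase: 471 ÷ 1.17 ≈ 402.564103.
Undoing the 3.5% increase: 402.564103 ÷ 1.035 ≈ 389.

389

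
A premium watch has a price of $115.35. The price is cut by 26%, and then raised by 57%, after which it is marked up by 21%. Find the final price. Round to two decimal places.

26% decrease: $115.35 × 0.74 = $85.359.
After the 57% increase: $85.359 × 1.57 = $134.01363.
21% increase: $134.01363 × 1.21 = $162.1564923 ≈ $162.16.

$162.16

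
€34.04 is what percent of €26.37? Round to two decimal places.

129.09%

€34.04 ÷ €26.37 ≈ 129.09%.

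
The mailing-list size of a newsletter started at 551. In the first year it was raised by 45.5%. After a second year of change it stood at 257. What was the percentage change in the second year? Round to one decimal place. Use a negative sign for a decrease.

-67.9%

After the first year: 551 × 1.455 = 801.705.
Second-year multiplier: 257 ÷ 801.705 ≈ 0.32057.
That is a change of -67.9%.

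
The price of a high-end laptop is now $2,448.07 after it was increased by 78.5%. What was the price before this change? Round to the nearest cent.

$1,371.47

The overall multiplier applied was 1.785.
So the original price was $2,448.07 ÷ 1.785 ≈ $1,371.47.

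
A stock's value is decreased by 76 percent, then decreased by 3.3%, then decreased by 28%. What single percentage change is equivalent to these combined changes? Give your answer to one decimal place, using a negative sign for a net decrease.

The combined multiplier is 0.24 × 0.967 × 0.72 = 0.1670976.
That corresponds to a decrease of 83.3%.

-83.3%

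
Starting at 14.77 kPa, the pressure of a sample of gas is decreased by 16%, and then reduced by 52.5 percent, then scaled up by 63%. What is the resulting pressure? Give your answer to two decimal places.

9.61 kPa

Each change multiplies by a factor: 0.84 × 0.475 × 1.63 = 0.65037.
14.77 × 0.65037 = 9.6059649 ≈ 9.61.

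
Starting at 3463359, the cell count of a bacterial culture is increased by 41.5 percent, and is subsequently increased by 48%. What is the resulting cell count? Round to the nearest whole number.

7252966

Each change multiplies by a factor: 1.415 × 1.48 = 2.0942.
3463359 × 2.0942 = 7252966.4178 ≈ 7252966.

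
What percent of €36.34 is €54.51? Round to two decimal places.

€54.51 ÷ €36.34 = 150.00%.

150.00%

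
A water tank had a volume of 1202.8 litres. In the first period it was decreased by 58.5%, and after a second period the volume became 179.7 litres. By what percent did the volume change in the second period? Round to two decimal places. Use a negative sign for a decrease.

-64.00%

After the first period: 1202.8 × 0.415 = 499.162.
Second-period multiplier: 179.7 ÷ 499.162 ≈ 0.360003.
That is a change of -64.00%.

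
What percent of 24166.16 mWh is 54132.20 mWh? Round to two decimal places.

224.00%

54132.20 mWh ÷ 24166.16 mWh ≈ 224.00%.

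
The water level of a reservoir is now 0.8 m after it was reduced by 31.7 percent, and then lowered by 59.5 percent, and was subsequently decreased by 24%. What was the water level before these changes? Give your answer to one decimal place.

3.8 m

Undoing the 24% decrease: 0.8 ÷ 0.76 ≈ 1.052632.
Undoing the 59.5% decrease: 1.052632 ÷ 0.405 ≈ 2.599091.
Undoing the 31.7% decrease: 2.599091 ÷ 0.683 ≈ 3.8 m.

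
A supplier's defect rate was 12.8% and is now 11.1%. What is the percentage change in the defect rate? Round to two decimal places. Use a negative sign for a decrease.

The change is 11.1 − 12.8 = -1.7 percentage points.
Relative to the original 12.8%, that is -1.7 ÷ 12.8 ≈ -13.28%.

-13.28%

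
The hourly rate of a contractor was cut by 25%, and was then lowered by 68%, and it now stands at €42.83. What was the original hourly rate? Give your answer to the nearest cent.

€178.46

Undoing the 68% decrease: €42.83 ÷ 0.32 = €133.84375.
Undoing the 25% decrease: €133.84375 ÷ 0.75 ≈ €178.46.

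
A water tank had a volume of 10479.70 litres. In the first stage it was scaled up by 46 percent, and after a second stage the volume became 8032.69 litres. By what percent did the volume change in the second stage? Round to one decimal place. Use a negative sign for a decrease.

After the first stage: 10479.70 × 1.46 = 15300.362.
Second-stage multiplier: 8032.69 ÷ 15300.362 ≈ 0.525.
That is a change of -47.5%.

-47.5%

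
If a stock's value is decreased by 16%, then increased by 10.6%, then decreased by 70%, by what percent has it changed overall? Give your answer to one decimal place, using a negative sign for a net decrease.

The combined multiplier is 0.84 × 1.106 × 0.3 = 0.278712.
That corresponds to a decrease of 72.1%.

-72.1%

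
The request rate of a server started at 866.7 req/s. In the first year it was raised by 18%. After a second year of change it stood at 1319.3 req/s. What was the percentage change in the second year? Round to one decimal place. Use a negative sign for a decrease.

After the first year: 866.7 × 1.18 = 1022.706.
Second-year multiplier: 1319.3 ÷ 1022.706 ≈ 1.29001.
That is a change of 29.0%.

29.0%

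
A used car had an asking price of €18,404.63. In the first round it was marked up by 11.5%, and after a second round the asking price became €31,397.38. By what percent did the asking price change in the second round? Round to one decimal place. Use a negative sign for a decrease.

53.0%

After the first round: €18,404.63 × 1.115 = €20521.16245.
Second-round multiplier: €31,397.38 ÷ €20521.16245 ≈ 1.53.
That is a change of 53.0%.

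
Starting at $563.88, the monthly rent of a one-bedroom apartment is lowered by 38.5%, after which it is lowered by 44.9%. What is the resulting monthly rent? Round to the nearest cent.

$191.08

Apply the 38.5% decrease: $563.88 × 0.615 = $346.7862.
Apply the 44.9% decrease: $346.7862 × 0.551 = $191.0791962 ≈ $191.08.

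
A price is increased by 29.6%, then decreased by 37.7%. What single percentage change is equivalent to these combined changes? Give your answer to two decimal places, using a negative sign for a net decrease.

A 29.6% increase multiplies by 1.296.
Then a 37.7% decrease: 1.296 × 0.623 = 0.807408.
Overall factor 0.807408, i.e. -19.26%.

-19.26%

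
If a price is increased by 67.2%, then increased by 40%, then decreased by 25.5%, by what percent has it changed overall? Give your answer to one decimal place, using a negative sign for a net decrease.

74.4%

A 67.2% increase multiplies by 1.672.
Then a 40% increase: 1.672 × 1.4 = 2.3408.
Then a 25.5% decrease: 2.3408 × 0.745 = 1.743896.
Overall factor 1.743896, i.e. 74.4%.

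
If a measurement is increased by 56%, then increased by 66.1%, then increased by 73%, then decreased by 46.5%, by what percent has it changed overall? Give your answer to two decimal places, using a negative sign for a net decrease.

The combined multiplier is 1.56 × 1.661 × 1.73 × 0.535 = 2.398248138.
That corresponds to an increase of 139.82%.

139.82%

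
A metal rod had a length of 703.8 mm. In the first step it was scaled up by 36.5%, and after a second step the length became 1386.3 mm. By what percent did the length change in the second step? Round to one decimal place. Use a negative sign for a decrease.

44.3%

After the first step: 703.8 × 1.365 = 960.687.
Second-step multiplier: 1386.3 ÷ 960.687 ≈ 1.44303.
That is a change of 44.3%.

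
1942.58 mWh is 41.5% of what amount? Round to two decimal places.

1942.58 mWh ÷ 0.415 ≈ 4680.92 mWh.

4680.92 mWh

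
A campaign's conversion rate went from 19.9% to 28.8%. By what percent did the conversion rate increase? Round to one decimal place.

The change is 28.8 − 19.9 = 8.9 percentage points.
Relative to the original 19.9%, that is 8.9 ÷ 19.9 ≈ 44.7%.
So the conversion rate rose by 44.7%.

44.7%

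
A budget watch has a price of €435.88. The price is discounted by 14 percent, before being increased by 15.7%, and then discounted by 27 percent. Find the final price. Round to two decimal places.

Each change multiplies by a factor: 0.86 × 1.157 × 0.73 = 0.7263646.
€435.88 × 0.7263646 = €316.607801848 ≈ €316.61.

€316.61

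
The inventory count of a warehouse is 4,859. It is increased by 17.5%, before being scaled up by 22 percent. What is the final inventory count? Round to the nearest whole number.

Each change multiplies by a factor: 1.175 × 1.22 = 1.4335.
4,859 × 1.4335 = 6965.3765 ≈ 6,965.

6,965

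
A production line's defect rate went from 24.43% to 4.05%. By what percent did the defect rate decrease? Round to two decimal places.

The change is 4.05 − 24.43 = -20.38 percentage points.
Relative to the original 24.43%, that is -20.38 ÷ 24.43 ≈ -83.42%.
So the defect rate fell by 83.42%.

83.42%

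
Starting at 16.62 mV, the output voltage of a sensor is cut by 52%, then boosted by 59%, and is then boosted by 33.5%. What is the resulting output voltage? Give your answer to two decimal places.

Apply the 52% decrease: 16.62 × 0.48 = 7.9776.
Apply the 59% increase: 7.9776 × 1.59 = 12.684384.
Apply the 33.5% increase: 12.684384 × 1.335 = 16.93365264 ≈ 16.93.

16.93 mV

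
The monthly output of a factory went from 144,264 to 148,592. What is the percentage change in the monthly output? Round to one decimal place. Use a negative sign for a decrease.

3.0%

Change: 148,592 − 144,264 = 4,328.
Relative to the original: 4,328 ÷ 144,264 ≈ 3.0%.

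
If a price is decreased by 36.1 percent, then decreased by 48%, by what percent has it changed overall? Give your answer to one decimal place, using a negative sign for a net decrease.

A 36.1% decrease multiplies by 0.639.
Then a 48% decrease: 0.639 × 0.52 = 0.33228.
Overall factor 0.33228, i.e. -66.8%.

-66.8%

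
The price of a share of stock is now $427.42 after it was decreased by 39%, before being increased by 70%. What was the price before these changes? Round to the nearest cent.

Undoing the 70% increase: $427.42 ÷ 1.7 ≈ $251.423529.
Undoing the 39% decrease: $251.423529 ÷ 0.61 ≈ $412.17.

$412.17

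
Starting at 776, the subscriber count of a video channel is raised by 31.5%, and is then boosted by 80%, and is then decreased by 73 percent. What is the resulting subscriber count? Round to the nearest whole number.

496

31.5% increase: 776 × 1.315 = 1020.44.
After the 80% increase: 1020.44 × 1.8 = 1836.792.
After the 73% decrease: 1836.792 × 0.27 = 495.93384 ≈ 496.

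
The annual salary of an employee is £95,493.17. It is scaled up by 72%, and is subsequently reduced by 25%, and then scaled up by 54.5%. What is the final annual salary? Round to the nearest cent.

£190,322.66

Each change multiplies by a factor: 1.72 × 0.75 × 1.545 = 1.99305.
£95,493.17 × 1.99305 = £190322.6624685 ≈ £190,322.66.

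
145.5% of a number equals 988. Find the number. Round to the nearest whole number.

679

988 ÷ 1.455 ≈ 679.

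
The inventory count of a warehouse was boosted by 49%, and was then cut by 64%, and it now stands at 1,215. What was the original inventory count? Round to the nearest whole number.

2,265

Undoing the 64% decrease: 1,215 ÷ 0.36 = 3375.
Undoing the 49% increase: 3375 ÷ 1.49 ≈ 2,265.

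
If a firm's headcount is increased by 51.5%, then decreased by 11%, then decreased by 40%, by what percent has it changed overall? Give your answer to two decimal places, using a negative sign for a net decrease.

A 51.5% increase multiplies by 1.515.
Then an 11% decrease: 1.515 × 0.89 = 1.34835.
Then a 40% decrease: 1.34835 × 0.6 = 0.80901.
Overall factor 0.80901, i.e. -19.10%.

-19.10%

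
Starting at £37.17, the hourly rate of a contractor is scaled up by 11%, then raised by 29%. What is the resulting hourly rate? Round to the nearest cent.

Each change multiplies by a factor: 1.11 × 1.29 = 1.4319.
£37.17 × 1.4319 = £53.223723 ≈ £53.22.

£53.22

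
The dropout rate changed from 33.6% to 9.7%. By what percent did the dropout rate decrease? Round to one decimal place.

71.1%

The change is 9.7 − 33.6 = -23.9 percentage points.
Relative to the original 33.6%, that is -23.9 ÷ 33.6 ≈ -71.1%.
So the dropout rate fell by 71.1%.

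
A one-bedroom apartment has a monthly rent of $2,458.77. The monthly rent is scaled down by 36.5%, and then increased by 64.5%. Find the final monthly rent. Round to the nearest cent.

$2,568.37

Each change multiplies by a factor: 0.635 × 1.645 = 1.044575.
$2,458.77 × 1.044575 = $2568.36967275 ≈ $2,568.37.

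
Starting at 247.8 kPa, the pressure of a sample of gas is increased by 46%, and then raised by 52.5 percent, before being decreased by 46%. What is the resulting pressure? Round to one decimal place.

Apply the 46% increase: 247.8 × 1.46 = 361.788.
52.5% increase: 361.788 × 1.525 = 551.7267.
Apply the 46% decrease: 551.7267 × 0.54 = 297.932418 ≈ 297.9.

297.9 kPa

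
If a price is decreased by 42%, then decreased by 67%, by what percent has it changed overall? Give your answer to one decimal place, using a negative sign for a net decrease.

A 42% decrease multiplies by 0.58.
Then a 67% decrease: 0.58 × 0.33 = 0.1914.
Overall factor 0.1914, i.e. -80.9%.

-80.9%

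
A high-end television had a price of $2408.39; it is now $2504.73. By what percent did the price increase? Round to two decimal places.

4.00%

Change: $2504.73 − $2408.39 = $96.34.
Relative to the original: $96.34 ÷ $2408.39 ≈ 4.00%.
So the price increased by 4.00%.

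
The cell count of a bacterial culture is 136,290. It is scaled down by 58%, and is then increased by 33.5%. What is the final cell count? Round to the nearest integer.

76,418

Apply the 58% decrease: 136,290 × 0.42 = 57241.8.
Apply the 33.5% increase: 57241.8 × 1.335 = 76417.803 ≈ 76,418.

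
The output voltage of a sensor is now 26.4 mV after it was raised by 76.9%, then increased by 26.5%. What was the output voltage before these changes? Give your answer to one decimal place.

The overall multiplier applied was 1.769 × 1.265 = 2.237785.
So the original output voltage was 26.4 ÷ 2.237785 ≈ 11.8 mV.

11.8 mV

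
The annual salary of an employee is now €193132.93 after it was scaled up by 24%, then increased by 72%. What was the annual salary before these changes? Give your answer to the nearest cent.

Undoing the 72% increase: €193132.93 ÷ 1.72 ≈ €112286.587209.
Undoing the 24% increase: €112286.587209 ÷ 1.24 ≈ €90553.70.

€90553.70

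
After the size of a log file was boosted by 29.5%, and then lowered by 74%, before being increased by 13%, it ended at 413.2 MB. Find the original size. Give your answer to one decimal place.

Undoing the 13% increase: 413.2 ÷ 1.13 ≈ 365.663717.
Undoing the 74% decrease: 365.663717 ÷ 0.26 ≈ 1406.398912.
Undoing the 29.5% increase: 1406.398912 ÷ 1.295 ≈ 1,086.0 MB.

1,086.0 MB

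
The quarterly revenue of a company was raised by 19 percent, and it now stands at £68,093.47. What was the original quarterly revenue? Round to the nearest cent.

£57,221.40

The overall multiplier applied was 1.19.
So the original quarterly revenue was £68,093.47 ÷ 1.19 ≈ £57,221.40.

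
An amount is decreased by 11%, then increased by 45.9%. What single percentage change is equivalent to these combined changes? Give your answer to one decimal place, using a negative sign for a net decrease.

The combined multiplier is 0.89 × 1.459 = 1.29851.
That corresponds to an increase of 29.9%.

29.9%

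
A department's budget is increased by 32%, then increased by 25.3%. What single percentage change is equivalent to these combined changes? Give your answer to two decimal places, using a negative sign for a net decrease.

65.40%

A 32% increase multiplies by 1.32.
Then a 25.3% increase: 1.32 × 1.253 = 1.65396.
Overall factor 1.65396, i.e. 65.40%.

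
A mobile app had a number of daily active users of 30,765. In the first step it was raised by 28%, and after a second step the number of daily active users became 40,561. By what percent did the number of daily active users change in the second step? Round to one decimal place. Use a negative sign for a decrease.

3.0%

After the first step: 30,765 × 1.28 = 39379.2.
Second-step multiplier: 40,561 ÷ 39379.2 ≈ 1.03001.
That is a change of 3.0%.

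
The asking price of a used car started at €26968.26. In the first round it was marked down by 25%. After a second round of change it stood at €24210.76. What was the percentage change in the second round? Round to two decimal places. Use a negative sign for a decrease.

After the first round: €26968.26 × 0.75 = €20226.195.
Second-round multiplier: €24210.76 ÷ €20226.195 ≈ 1.197.
That is a change of 19.70%.

19.70%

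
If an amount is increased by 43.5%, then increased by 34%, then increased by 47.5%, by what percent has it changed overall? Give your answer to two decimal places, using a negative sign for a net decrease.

183.63%

The combined multiplier is 1.435 × 1.34 × 1.475 = 2.8362775.
That corresponds to an increase of 183.63%.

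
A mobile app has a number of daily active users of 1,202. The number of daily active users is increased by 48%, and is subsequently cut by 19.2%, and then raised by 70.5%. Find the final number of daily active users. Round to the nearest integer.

Each change multiplies by a factor: 1.48 × 0.808 × 1.705 = 2.0389072.
1,202 × 2.0389072 = 2450.7664544 ≈ 2,451.

2,451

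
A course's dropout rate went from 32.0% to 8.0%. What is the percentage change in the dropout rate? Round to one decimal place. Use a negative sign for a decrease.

The change is 8.0 − 32.0 = -24.0 percentage points.
Relative to the original 32.0%, that is -24.0 ÷ 32.0 = -75.0%.

-75.0%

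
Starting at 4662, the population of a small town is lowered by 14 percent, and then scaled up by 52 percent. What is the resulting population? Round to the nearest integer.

6094

Each change multiplies by a factor: 0.86 × 1.52 = 1.3072.
4662 × 1.3072 = 6094.1664 ≈ 6094.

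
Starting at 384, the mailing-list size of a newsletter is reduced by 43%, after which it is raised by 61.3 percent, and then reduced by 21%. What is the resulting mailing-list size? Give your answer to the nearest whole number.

After the 43% decrease: 384 × 0.57 = 218.88.
After the 61.3% increase: 218.88 × 1.613 = 353.05344.
Apply the 21% decrease: 353.05344 × 0.79 = 278.9122176 ≈ 279.

279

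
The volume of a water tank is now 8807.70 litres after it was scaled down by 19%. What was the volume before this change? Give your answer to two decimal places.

The overall multiplier applied was 0.81.
So the original volume was 8807.70 ÷ 0.81 ≈ 10873.70 litres.

10873.70 litres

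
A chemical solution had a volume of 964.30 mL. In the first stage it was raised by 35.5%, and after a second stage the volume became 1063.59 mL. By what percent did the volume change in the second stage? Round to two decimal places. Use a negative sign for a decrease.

After the first stage: 964.30 × 1.355 = 1306.6265.
Second-stage multiplier: 1063.59 ÷ 1306.6265 ≈ 0.813997.
That is a change of -18.60%.

-18.60%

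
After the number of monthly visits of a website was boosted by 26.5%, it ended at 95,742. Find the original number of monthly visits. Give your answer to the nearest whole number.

75,685

The overall multiplier applied was 1.265.
So the original number of monthly visits was 95,742 ÷ 1.265 ≈ 75,685.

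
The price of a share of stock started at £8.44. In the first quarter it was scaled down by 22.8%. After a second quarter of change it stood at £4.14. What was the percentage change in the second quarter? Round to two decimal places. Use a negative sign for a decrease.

-36.46%

After the first quarter: £8.44 × 0.772 = £6.51568.
Second-quarter multiplier: £4.14 ÷ £6.51568 ≈ 0.63539.
That is a change of -36.46%.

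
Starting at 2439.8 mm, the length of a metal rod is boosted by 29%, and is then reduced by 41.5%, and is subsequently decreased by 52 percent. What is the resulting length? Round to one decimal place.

883.8 mm

29% increase: 2439.8 × 1.29 = 3147.342.
41.5% decrease: 3147.342 × 0.585 = 1841.19507.
After the 52% decrease: 1841.19507 × 0.48 = 883.7736336 ≈ 883.8.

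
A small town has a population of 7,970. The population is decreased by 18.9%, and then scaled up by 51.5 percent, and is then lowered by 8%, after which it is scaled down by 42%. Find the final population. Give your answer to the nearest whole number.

5,225

18.9% decrease: 7,970 × 0.811 = 6463.67.
Apply the 51.5% increase: 6463.67 × 1.515 = 9792.46005.
Apply the 8% decrease: 9792.46005 × 0.92 = 9009.063246.
Apply the 42% decrease: 9009.063246 × 0.58 = 5225.25668268 ≈ 5,225.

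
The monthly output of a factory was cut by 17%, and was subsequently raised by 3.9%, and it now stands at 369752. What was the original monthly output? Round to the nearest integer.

428763

Undoing the 3.9% increase: 369752 ÷ 1.039 ≈ 355872.954764.
Undoing the 17% decrease: 355872.954764 ÷ 0.83 ≈ 428763.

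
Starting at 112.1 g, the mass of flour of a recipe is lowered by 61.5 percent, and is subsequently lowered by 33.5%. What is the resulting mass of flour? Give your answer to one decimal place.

After the 61.5% decrease: 112.1 × 0.385 = 43.1585.
After the 33.5% decrease: 43.1585 × 0.665 = 28.7004025 ≈ 28.7.

28.7 g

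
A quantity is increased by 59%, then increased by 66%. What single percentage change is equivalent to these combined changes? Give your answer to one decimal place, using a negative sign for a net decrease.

163.9%

A 59% increase multiplies by 1.59.
Then a 66% increase: 1.59 × 1.66 = 2.6394.
Overall factor 2.6394, i.e. 163.9%.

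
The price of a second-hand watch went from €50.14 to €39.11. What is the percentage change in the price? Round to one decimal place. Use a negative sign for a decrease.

-22.0%

Change: €39.11 − €50.14 = -€11.03.
Relative to the original: -€11.03 ÷ €50.14 ≈ -22.0%.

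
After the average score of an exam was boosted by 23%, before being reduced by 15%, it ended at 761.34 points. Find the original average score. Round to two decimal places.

728.21 points

The overall multiplier applied was 1.23 × 0.85 = 1.0455.
So the original average score was 761.34 ÷ 1.0455 ≈ 728.21 points.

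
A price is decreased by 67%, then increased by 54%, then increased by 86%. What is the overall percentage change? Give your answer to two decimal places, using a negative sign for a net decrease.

A 67% decrease multiplies by 0.33.
Then a 54% increase: 0.33 × 1.54 = 0.5082.
Then an 86% increase: 0.5082 × 1.86 = 0.945252.
Overall factor 0.945252, i.e. -5.47%.

-5.47%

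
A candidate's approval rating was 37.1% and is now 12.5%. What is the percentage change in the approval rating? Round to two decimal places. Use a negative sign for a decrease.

The change is 12.5 − 37.1 = -24.6 percentage points.
Relative to the original 37.1%, that is -24.6 ÷ 37.1 ≈ -66.31%.

-66.31%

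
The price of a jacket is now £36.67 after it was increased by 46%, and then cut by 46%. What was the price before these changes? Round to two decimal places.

Undoing the 46% decrease: £36.67 ÷ 0.54 ≈ £67.907407.
Undoing the 46% increase: £67.907407 ÷ 1.46 ≈ £46.51.

£46.51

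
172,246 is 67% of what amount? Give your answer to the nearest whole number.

257,084

172,246 ÷ 0.67 ≈ 257,084.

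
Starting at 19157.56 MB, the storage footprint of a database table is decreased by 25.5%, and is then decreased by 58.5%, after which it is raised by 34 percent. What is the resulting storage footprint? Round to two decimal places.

Each change multiplies by a factor: 0.745 × 0.415 × 1.34 = 0.4142945.
19157.56 × 0.4142945 = 7936.87174142 ≈ 7936.87.

7936.87 MB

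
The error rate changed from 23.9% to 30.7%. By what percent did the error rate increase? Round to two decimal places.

The change is 30.7 − 23.9 = 6.8 percentage points.
Relative to the original 23.9%, that is 6.8 ÷ 23.9 ≈ 28.45%.
So the error rate rose by 28.45%.

28.45%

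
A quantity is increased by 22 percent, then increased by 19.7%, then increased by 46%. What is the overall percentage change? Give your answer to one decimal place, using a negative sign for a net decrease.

A 22% increase multiplies by 1.22.
Then a 19.7% increase: 1.22 × 1.197 = 1.46034.
Then a 46% increase: 1.46034 × 1.46 = 2.1320964.
Overall factor 2.1320964, i.e. 113.2%.

113.2%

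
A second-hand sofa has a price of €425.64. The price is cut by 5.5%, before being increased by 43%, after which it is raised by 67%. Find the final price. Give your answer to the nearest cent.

€960.56

Apply the 5.5% decrease: €425.64 × 0.945 = €402.2298.
After the 43% increase: €402.2298 × 1.43 = €575.188614.
After the 67% increase: €575.188614 × 1.67 = €960.56498538 ≈ €960.56.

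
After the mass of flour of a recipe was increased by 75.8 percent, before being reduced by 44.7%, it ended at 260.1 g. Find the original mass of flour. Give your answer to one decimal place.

The overall multiplier applied was 1.758 × 0.553 = 0.972174.
So the original mass of flour was 260.1 ÷ 0.972174 ≈ 267.5 g.

267.5 g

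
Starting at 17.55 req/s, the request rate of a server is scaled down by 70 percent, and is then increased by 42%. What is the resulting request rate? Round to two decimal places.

Each change multiplies by a factor: 0.3 × 1.42 = 0.426.
17.55 × 0.426 = 7.4763 ≈ 7.48.

7.48 req/s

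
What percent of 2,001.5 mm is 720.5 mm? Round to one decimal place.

720.5 mm ÷ 2,001.5 mm ≈ 36.0%.

36.0%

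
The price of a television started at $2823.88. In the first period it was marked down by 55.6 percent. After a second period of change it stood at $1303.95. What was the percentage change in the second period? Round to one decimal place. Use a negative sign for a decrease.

4.0%

After the first period: $2823.88 × 0.444 = $1253.80272.
Second-period multiplier: $1303.95 ÷ $1253.80272 ≈ 1.04.
That is a change of 4.0%.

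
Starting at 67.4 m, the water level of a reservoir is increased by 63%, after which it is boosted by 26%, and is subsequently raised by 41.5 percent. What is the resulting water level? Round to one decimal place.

195.9 m

Each change multiplies by a factor: 1.63 × 1.26 × 1.415 = 2.906127.
67.4 × 2.906127 = 195.8729598 ≈ 195.9.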